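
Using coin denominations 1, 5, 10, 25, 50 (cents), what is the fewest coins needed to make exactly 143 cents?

8

143 − 2×50→43 − 1×25→18 − 1×10→8 − 1×5→3 − 3×1→0
Total coins = 2 + 1 + 1 + 1 + 3 = 8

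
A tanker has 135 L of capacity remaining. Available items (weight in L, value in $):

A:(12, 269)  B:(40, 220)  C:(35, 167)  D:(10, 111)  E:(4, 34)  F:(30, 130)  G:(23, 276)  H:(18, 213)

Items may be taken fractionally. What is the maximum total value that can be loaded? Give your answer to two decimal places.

Sort by value per unit weight and fill in that order.
Ratios (sorted): A 22.42, G 12.00, H 11.83, D 11.10, E 8.50, B 5.50, C 4.77, F 4.33
take A (12 @ 269); take G (23 @ 276); take H (18 @ 213); take D (10 @ 111); take E (4 @ 34); take B (40 @ 220); take 28/35 of C → 133.60. Capacity used 135/135.
Total value = 1256.60

1256.60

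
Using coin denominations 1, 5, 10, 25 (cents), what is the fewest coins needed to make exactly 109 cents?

Greedy: take as many of the largest coin as possible, then repeat with the remainder.
109 = 4×25 + 1×5 + 4×1
Total coins = 4 + 1 + 4 = 9

9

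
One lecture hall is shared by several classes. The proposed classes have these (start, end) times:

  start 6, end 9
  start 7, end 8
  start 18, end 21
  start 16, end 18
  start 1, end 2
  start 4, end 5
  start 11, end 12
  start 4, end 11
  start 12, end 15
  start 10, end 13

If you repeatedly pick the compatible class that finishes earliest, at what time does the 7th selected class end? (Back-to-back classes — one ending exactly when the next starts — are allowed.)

Order by finish time; keep every interval that doesn't clash with the previous kept one.
Sorted by end: (1,2)  (4,5)  (7,8)  (6,9)  (4,11)  (11,12)  (10,13)  (12,15)  (16,18)  (18,21)
take (1,2); take (4,5); take (7,8); take (11,12); skip (10,13); take (12,15); take (16,18); take (18,21).
Selected: (1,2) (4,5) (7,8) (11,12) (12,15) (16,18) (18,21)

21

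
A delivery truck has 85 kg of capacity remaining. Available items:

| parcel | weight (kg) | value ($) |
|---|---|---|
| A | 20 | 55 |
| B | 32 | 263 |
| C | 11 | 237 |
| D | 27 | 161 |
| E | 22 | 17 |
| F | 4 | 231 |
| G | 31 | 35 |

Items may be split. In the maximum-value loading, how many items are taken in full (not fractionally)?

4

Greedy by value/weight ratio, highest first.
Ratios (sorted): F 57.75, C 21.55, B 8.22, D 5.96, A 2.75, G 1.13, E 0.77
take F (4 @ 231); take C (11 @ 237); take B (32 @ 263); take D (27 @ 161); take 11/20 of A → 30.25. Capacity used 85/85.
4 item(s) taken whole; one partial (take 11/20 of A).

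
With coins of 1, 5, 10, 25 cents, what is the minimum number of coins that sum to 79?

7

Use the largest denomination that fits, subtract, and repeat.
79 − 3×25→4 − 4×1→0
Total coins = 3 + 4 = 7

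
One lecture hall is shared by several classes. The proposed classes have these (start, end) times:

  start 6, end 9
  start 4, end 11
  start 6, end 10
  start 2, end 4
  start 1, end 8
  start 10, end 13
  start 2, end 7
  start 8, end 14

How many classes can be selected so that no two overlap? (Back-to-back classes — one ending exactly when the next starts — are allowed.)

3

Greedy by earliest finish: after sorting by end time, pick each interval compatible with the last pick.
By end time: (2,4), (2,7), (1,8), (6,9), (6,10), (4,11), (10,13), (8,14).
Pick (2,4); next start ≥ 4 → (6,9); next start ≥ 9 → (10,13).
Selected 3 classes.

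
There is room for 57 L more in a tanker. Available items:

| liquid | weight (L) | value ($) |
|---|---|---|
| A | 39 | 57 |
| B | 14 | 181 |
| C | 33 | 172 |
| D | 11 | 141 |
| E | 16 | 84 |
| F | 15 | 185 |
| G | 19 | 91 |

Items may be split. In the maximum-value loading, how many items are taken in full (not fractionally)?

4

Greedy by value/weight ratio, highest first.
Ratios (sorted): B 12.93, D 12.82, F 12.33, E 5.25, C 5.21, G 4.79, A 1.46
take B (14 @ 181); take D (11 @ 141); take F (15 @ 185); take E (16 @ 84); take 1/33 of C → 5.21. Capacity used 57/57.
4 item(s) taken whole; one partial (take 1/33 of C).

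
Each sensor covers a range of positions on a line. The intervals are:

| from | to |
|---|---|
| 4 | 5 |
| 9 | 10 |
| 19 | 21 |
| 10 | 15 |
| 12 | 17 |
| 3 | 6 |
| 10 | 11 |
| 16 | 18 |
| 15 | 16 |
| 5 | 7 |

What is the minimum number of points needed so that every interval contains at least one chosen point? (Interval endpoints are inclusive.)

Process intervals by earliest right end; each time one isn't hit yet, stab at its right endpoint.
By right end: [4,5]  [3,6]  [5,7]  [9,10]  [10,11]  [10,15]  [15,16]  [12,17]  [16,18]  [19,21]
[4,5] uncovered → point at 5; [9,10] uncovered → point at 10; [15,16] uncovered → point at 16; [19,21] uncovered → point at 21.
Points: 5, 10, 16, 21 (4 total).

4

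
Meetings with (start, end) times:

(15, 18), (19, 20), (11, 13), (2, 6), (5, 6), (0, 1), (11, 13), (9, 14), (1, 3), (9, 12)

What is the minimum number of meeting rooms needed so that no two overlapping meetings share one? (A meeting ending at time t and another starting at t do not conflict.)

The answer is the maximum number of intervals overlapping at any instant.
starts: [0, 1, 2, 5, 9, 9, 11, 11, 15, 19]
ends:   [1, 3, 6, 6, 12, 13, 13, 14, 18, 20]
s0→1 e1→0 s1→1 s2→2 e3→1 s5→2 e6→1 e6→0 s9→1 s9→2 s11→3 s11→4  — peak 4.

4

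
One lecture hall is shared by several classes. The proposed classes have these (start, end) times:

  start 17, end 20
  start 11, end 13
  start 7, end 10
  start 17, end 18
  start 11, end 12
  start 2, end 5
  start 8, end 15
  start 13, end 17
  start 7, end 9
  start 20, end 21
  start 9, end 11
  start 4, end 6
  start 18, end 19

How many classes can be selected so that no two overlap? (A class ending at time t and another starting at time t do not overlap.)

Greedy by earliest finish: after sorting by end time, pick each interval compatible with the last pick.
By end time: (2,5), (4,6), (7,9), (7,10), (9,11), (11,12), (11,13), (8,15), (13,17), (17,18), (18,19), (17,20), (20,21).
Pick (2,5); next start ≥ 5 → (7,9); next start ≥ 9 → (9,11); next start ≥ 11 → (11,12); next start ≥ 12 → (13,17); next start ≥ 17 → (17,18); next start ≥ 18 → (18,19); next start ≥ 19 → (20,21).
Selected 8 classes.

8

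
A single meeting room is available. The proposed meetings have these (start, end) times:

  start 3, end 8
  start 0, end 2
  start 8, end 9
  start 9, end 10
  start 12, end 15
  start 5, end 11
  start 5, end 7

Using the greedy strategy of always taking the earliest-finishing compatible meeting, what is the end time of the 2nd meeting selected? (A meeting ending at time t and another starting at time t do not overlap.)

7

By end time: (0,2), (5,7), (3,8), (8,9), (9,10), (5,11), (12,15).
Pick (0,2); next start ≥ 2 → (5,7); next start ≥ 7 → (8,9); next start ≥ 9 → (9,10); next start ≥ 10 → (12,15).
Selected: (0,2) (5,7) (8,9) (9,10) (12,15)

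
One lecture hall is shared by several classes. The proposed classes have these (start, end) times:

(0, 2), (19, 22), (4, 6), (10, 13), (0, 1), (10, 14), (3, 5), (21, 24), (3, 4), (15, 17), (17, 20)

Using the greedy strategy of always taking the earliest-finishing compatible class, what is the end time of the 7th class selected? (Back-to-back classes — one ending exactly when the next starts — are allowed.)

Sorted by end: (0,1)  (0,2)  (3,4)  (3,5)  (4,6)  (10,13)  (10,14)  (15,17)  (17,20)  (19,22)  (21,24)
take (0,1); take (3,4); skip (3,5); take (4,6); take (10,13); take (15,17); take (17,20); take (21,24).
Selected: (0,1) (3,4) (4,6) (10,13) (15,17) (17,20) (21,24)

24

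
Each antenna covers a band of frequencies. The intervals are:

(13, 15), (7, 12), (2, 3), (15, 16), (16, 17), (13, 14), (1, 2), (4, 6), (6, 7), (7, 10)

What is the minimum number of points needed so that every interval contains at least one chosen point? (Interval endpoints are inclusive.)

Sorted: [1,2] [2,3] [4,6] [6,7] [7,10] [7,12] [13,14] [13,15] [15,16] [16,17]
{[1,2],[2,3]} hit by 2; {[4,6],[6,7]} hit by 6; {[7,10],[7,12]} hit by 10; {[13,14],[13,15]} hit by 14; {[15,16],[16,17]} hit by 16.
Points: 2, 6, 10, 14, 16 (5 total).

5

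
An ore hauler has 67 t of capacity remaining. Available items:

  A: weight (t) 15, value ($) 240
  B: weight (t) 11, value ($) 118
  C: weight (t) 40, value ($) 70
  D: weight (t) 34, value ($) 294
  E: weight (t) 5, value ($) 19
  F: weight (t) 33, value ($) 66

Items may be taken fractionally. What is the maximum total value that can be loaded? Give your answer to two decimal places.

675.00

Sort by value per unit weight and fill in that order.
Order: A (240/15=16.00) > B (118/11=10.73) > D (294/34=8.65) > E (19/5=3.80) > F (66/33=2.00) > C (70/40=1.75)
Fill: take A (15 @ 240) → take B (11 @ 118) → take D (34 @ 294) → take E (5 @ 19) → take 2/33 of F → 4.00; 67/67 used.
Total value = 675.00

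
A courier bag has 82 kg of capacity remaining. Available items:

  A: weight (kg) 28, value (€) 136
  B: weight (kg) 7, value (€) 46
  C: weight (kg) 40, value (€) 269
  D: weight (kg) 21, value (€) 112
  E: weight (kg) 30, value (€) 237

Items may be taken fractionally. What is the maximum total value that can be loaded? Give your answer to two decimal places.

578.67

Order: E (237/30=7.90) > C (269/40=6.72) > B (46/7=6.57) > D (112/21=5.33) > A (136/28=4.86)
Fill: take E (30 @ 237) → take C (40 @ 269) → take B (7 @ 46) → take 5/21 of D → 26.67; 82/82 used.
Total value = 578.67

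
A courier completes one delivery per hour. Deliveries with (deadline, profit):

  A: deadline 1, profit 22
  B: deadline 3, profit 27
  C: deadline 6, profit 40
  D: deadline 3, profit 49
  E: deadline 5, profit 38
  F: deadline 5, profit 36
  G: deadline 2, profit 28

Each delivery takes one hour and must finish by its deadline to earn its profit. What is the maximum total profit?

218

Sort by profit descending; place each in the latest free slot ≤ its deadline.
By profit: D(d3,49), C(d6,40), E(d5,38), F(d5,36), G(d2,28), B(d3,27), A(d1,22)
D→slot 3; C→slot 6; E→slot 5; F→slot 4; G→slot 2; B→slot 1; A skipped.
Profit = 27 + 28 + 49 + 36 + 38 + 40 = 218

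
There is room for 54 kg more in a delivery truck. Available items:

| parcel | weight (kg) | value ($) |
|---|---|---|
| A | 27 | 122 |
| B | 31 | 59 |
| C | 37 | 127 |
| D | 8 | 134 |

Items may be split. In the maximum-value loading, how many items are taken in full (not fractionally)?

2

Ratios (sorted): D 16.75, A 4.52, C 3.43, B 1.90
take D (8 @ 134); take A (27 @ 122); take 19/37 of C → 65.22. Capacity used 54/54.
2 item(s) taken whole; one partial (take 19/37 of C).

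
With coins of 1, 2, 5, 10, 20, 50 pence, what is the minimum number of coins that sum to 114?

5

114 = 2×50 + 1×10 + 2×2
Total coins = 2 + 1 + 2 = 5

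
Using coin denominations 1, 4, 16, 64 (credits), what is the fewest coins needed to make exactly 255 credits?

Use the largest denomination that fits, subtract, and repeat.
255 = 3×64 + 3×16 + 3×4 + 3×1
Total coins = 3 + 3 + 3 + 3 = 12

12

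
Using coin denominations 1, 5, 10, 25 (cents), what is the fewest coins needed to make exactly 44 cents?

44 − 1×25→19 − 1×10→9 − 1×5→4 − 4×1→0
Total coins = 1 + 1 + 1 + 4 = 7

7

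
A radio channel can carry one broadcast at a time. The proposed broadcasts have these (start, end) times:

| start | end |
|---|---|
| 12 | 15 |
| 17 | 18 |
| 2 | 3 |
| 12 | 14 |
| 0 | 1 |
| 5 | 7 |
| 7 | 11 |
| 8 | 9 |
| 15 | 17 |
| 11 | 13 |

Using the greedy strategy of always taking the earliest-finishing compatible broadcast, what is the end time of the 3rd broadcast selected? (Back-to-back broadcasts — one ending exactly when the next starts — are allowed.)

Greedy by earliest finish: after sorting by end time, pick each interval compatible with the last pick.
Sorted by end: (0,1)  (2,3)  (5,7)  (8,9)  (7,11)  (11,13)  (12,14)  (12,15)  (15,17)  (17,18)
take (0,1); take (2,3); take (5,7); take (8,9); take (11,13); skip (12,15); take (15,17); take (17,18).
Selected: (0,1) (2,3) (5,7) (8,9) (11,13) (15,17) (17,18)

7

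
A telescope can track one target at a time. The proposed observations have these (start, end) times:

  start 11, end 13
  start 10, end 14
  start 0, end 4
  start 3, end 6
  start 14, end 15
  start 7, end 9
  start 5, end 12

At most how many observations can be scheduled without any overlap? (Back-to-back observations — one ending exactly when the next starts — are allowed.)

4

By end time: (0,4), (3,6), (7,9), (5,12), (11,13), (10,14), (14,15).
Pick (0,4); next start ≥ 4 → (7,9); next start ≥ 9 → (11,13); next start ≥ 13 → (14,15).
Selected 4 observations.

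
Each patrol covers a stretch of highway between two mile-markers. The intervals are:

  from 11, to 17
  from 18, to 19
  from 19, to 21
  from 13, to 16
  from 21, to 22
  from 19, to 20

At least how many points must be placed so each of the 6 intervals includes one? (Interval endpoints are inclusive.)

3

By right end: [13,16]  [11,17]  [18,19]  [19,20]  [19,21]  [21,22]
[13,16] uncovered → point at 16; [18,19] uncovered → point at 19; [21,22] uncovered → point at 22.
Points: 16, 19, 22 (3 total).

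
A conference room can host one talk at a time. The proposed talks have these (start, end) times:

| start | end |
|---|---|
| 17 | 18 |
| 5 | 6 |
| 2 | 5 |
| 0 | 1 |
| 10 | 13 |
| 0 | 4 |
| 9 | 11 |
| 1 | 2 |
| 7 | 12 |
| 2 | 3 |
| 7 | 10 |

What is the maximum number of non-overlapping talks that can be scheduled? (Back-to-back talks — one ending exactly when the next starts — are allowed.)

By end time: (0,1), (1,2), (2,3), (0,4), (2,5), (5,6), (7,10), (9,11), (7,12), (10,13), (17,18).
Pick (0,1); next start ≥ 1 → (1,2); next start ≥ 2 → (2,3); next start ≥ 3 → (5,6); next start ≥ 6 → (7,10); next start ≥ 10 → (10,13); next start ≥ 13 → (17,18).
Selected 7 talks.

7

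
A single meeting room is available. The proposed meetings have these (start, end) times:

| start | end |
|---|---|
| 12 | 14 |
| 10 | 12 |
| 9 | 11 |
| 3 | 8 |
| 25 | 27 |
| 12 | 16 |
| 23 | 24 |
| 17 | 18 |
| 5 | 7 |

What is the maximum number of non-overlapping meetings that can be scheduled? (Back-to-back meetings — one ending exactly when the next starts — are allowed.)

6

Sort by end time and greedily take each interval whose start is ≥ the last chosen end.
Sorted by end: (5,7)  (3,8)  (9,11)  (10,12)  (12,14)  (12,16)  (17,18)  (23,24)  (25,27)
take (5,7); take (9,11); take (12,14); take (17,18); take (23,24); take (25,27).
Selected 6 meetings.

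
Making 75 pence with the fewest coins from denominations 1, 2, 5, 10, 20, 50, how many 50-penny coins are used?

Use the largest denomination that fits, subtract, and repeat.
75 − 1×50→25 − 1×20→5 − 1×5→0
Count of 50: 1

1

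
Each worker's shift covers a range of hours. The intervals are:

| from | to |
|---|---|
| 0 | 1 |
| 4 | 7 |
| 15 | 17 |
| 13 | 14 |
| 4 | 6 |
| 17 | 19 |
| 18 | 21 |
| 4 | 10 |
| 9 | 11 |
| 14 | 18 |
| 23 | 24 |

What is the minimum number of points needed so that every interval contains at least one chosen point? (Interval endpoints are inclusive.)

7

By right end: [0,1]  [4,6]  [4,7]  [4,10]  [9,11]  [13,14]  [15,17]  [14,18]  [17,19]  [18,21]  [23,24]
[0,1] uncovered → point at 1; [4,6] uncovered → point at 6; [9,11] uncovered → point at 11; [13,14] uncovered → point at 14; [15,17] uncovered → point at 17; [18,21] uncovered → point at 21; [23,24] uncovered → point at 24.
Points: 1, 6, 11, 14, 17, 21, 24 (7 total).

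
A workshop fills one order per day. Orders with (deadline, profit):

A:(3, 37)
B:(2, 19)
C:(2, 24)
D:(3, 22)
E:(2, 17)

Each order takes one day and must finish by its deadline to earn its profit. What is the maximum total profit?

83

By profit: A(d3,37), C(d2,24), D(d3,22), B(d2,19), E(d2,17)
A→slot 3; C→slot 2; D→slot 1; B skipped; E skipped.
Profit = 22 + 24 + 37 = 83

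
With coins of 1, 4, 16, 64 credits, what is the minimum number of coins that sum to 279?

Greedy: take as many of the largest coin as possible, then repeat with the remainder.
279 = 4×64 + 1×16 + 1×4 + 3×1
Total coins = 4 + 1 + 1 + 3 = 9

9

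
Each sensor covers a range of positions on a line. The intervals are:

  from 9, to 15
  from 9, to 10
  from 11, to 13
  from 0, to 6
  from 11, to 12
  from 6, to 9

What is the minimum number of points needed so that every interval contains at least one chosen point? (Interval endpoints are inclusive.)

Sorted: [0,6] [6,9] [9,10] [11,12] [11,13] [9,15]
{[0,6],[6,9]} hit by 6; {[9,10]} hit by 10; {[11,12],[11,13],[9,15]} hit by 12.
Points: 6, 10, 12 (3 total).

3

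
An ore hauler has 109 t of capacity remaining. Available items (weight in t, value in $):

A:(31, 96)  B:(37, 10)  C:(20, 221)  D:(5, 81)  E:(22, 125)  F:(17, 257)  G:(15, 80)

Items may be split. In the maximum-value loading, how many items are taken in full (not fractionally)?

Greedy by value/weight ratio, highest first.
Order: D (81/5=16.20) > F (257/17=15.12) > C (221/20=11.05) > E (125/22=5.68) > G (80/15=5.33) > A (96/31=3.10) > B (10/37=0.27)
Fill: take D (5 @ 81) → take F (17 @ 257) → take C (20 @ 221) → take E (22 @ 125) → take G (15 @ 80) → take 30/31 of A → 92.90; 109/109 used.
5 item(s) taken whole; one partial (take 30/31 of A).

5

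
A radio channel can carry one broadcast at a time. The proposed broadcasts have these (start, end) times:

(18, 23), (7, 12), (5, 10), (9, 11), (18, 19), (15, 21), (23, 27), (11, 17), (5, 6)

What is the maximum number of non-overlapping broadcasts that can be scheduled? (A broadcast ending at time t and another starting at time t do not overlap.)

Sorted by end: (5,6)  (5,10)  (9,11)  (7,12)  (11,17)  (18,19)  (15,21)  (18,23)  (23,27)
take (5,6); take (9,11); take (11,17); take (18,19); skip (15,21); take (23,27).
Selected 5 broadcasts.

5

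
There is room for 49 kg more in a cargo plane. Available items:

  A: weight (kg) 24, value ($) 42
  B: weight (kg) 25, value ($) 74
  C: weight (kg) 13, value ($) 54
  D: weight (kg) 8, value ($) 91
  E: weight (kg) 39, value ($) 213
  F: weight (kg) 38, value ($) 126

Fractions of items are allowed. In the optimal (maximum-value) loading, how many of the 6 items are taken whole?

2

Greedy by value/weight ratio, highest first.
Order: D (91/8=11.38) > E (213/39=5.46) > C (54/13=4.15) > F (126/38=3.32) > B (74/25=2.96) > A (42/24=1.75)
Fill: take D (8 @ 91) → take E (39 @ 213) → take 2/13 of C → 8.31; 49/49 used.
2 item(s) taken whole; one partial (take 2/13 of C).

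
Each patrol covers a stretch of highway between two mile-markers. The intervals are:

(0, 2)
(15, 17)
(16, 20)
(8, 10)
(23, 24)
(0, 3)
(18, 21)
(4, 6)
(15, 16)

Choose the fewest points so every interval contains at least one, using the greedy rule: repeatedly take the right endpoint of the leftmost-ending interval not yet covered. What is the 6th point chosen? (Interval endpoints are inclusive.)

24

Process intervals by earliest right end; each time one isn't hit yet, stab at its right endpoint.
By right end: [0,2]  [0,3]  [4,6]  [8,10]  [15,16]  [15,17]  [16,20]  [18,21]  [23,24]
[0,2] uncovered → point at 2; [4,6] uncovered → point at 6; [8,10] uncovered → point at 10; [15,16] uncovered → point at 16; [18,21] uncovered → point at 21; [23,24] uncovered → point at 24.
Points: 2, 6, 10, 16, 21, 24 (6 total).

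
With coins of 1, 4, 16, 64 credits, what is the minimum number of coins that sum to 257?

257 − 4×64→1 − 1×1→0
Total coins = 4 + 1 = 5

5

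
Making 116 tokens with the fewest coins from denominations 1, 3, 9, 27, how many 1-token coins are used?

Greedy: take as many of the largest coin as possible, then repeat with the remainder.
116 = 4×27 + 2×3 + 2×1
Count of 1: 2

2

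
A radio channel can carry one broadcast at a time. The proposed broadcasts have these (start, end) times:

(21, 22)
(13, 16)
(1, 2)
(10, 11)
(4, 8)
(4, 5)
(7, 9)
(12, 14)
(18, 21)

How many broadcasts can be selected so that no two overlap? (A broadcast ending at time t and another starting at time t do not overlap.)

7

Sort by end time and greedily take each interval whose start is ≥ the last chosen end.
Sorted by end: (1,2)  (4,5)  (4,8)  (7,9)  (10,11)  (12,14)  (13,16)  (18,21)  (21,22)
take (1,2); take (4,5); take (7,9); take (10,11); take (12,14); take (18,21); take (21,22).
Selected 7 broadcasts.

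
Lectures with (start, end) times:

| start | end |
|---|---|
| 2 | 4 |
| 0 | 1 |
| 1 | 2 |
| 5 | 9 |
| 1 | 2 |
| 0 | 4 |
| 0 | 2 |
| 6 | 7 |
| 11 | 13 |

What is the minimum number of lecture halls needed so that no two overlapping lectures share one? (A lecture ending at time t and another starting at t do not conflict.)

Count concurrent intervals with a sweep; the peak is the room count.
Events (time:±→running): 0:+→1 0:+→2 0:+→3 1:-→2 1:+→3 1:+→4 … peak 4.

4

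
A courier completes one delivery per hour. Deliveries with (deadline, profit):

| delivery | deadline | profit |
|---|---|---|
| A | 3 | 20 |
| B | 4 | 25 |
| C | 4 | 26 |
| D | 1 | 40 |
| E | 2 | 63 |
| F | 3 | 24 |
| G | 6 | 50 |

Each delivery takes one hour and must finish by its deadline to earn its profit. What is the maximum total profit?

By profit: E(d2,63), G(d6,50), D(d1,40), C(d4,26), B(d4,25), F(d3,24), A(d3,20)
E→slot 2; G→slot 6; D→slot 1; C→slot 4; B→slot 3; F skipped; A skipped.
Profit = 40 + 63 + 25 + 26 + 50 = 204

204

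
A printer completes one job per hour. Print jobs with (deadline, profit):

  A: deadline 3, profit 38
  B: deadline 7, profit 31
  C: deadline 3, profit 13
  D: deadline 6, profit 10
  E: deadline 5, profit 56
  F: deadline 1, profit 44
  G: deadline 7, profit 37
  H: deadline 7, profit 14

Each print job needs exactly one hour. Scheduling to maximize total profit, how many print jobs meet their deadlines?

By profit: E(d5,56), F(d1,44), A(d3,38), G(d7,37), B(d7,31), H(d7,14), C(d3,13), D(d6,10)
E→slot 5; F→slot 1; A→slot 3; G→slot 7; B→slot 6; H→slot 4; C→slot 2; D skipped.
7 of 8 scheduled.

7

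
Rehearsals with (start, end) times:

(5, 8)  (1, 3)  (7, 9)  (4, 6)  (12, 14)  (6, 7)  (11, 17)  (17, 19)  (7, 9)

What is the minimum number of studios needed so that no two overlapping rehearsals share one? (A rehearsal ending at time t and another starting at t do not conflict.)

starts: [1, 4, 5, 6, 7, 7, 11, 12, 17]
ends:   [3, 6, 7, 8, 9, 9, 14, 17, 19]
s1→1 e3→0 s4→1 s5→2 e6→1 s6→2 e7→1 s7→2 s7→3  — peak 3.

3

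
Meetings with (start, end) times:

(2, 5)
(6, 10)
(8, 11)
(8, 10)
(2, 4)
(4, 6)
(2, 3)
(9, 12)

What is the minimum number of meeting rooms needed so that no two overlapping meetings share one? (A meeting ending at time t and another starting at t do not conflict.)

Count concurrent intervals with a sweep; the peak is the room count.
Events (time:±→running): 2:+→1 2:+→2 2:+→3 3:-→2 4:-→1 4:+→2 5:-→1 6:-→0 6:+→1 8:+→2 8:+→3 9:+→4 … peak 4.

4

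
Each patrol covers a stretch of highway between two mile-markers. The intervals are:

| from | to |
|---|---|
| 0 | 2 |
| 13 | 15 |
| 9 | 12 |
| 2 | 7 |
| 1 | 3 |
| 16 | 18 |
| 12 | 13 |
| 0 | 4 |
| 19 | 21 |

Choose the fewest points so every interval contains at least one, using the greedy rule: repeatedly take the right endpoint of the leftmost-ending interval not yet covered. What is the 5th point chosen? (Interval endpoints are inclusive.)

21

By right end: [0,2]  [1,3]  [0,4]  [2,7]  [9,12]  [12,13]  [13,15]  [16,18]  [19,21]
[0,2] uncovered → point at 2; [9,12] uncovered → point at 12; [13,15] uncovered → point at 15; [16,18] uncovered → point at 18; [19,21] uncovered → point at 21.
Points: 2, 12, 15, 18, 21 (5 total).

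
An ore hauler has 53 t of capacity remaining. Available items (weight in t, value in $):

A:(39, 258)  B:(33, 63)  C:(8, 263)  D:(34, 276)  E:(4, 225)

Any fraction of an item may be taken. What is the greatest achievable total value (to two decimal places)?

810.31

Sort by value per unit weight and fill in that order.
Order: E (225/4=56.25) > C (263/8=32.88) > D (276/34=8.12) > A (258/39=6.62) > B (63/33=1.91)
Fill: take E (4 @ 225) → take C (8 @ 263) → take D (34 @ 276) → take 7/39 of A → 46.31; 53/53 used.
Total value = 810.31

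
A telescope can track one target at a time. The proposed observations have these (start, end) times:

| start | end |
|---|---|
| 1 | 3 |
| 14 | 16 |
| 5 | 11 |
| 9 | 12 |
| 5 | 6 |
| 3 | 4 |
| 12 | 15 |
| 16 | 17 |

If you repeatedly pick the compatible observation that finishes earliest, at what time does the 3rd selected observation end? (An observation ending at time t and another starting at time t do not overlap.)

6

Greedy by earliest finish: after sorting by end time, pick each interval compatible with the last pick.
Sorted by end: (1,3)  (3,4)  (5,6)  (5,11)  (9,12)  (12,15)  (14,16)  (16,17)
take (1,3); take (3,4); take (5,6); take (9,12); take (12,15); take (16,17).
Selected: (1,3) (3,4) (5,6) (9,12) (12,15) (16,17)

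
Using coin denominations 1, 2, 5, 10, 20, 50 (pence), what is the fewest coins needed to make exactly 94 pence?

94 − 1×50→44 − 2×20→4 − 2×2→0
Total coins = 1 + 2 + 2 = 5

5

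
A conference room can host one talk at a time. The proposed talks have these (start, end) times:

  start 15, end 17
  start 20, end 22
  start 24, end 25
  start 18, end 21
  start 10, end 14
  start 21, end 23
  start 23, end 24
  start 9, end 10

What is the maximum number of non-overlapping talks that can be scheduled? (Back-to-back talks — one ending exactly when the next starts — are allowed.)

Order by finish time; keep every interval that doesn't clash with the previous kept one.
Sorted by end: (9,10)  (10,14)  (15,17)  (18,21)  (20,22)  (21,23)  (23,24)  (24,25)
take (9,10); take (10,14); take (15,17); take (18,21); skip (20,22); take (21,23); take (23,24); take (24,25).
Selected 7 talks.

7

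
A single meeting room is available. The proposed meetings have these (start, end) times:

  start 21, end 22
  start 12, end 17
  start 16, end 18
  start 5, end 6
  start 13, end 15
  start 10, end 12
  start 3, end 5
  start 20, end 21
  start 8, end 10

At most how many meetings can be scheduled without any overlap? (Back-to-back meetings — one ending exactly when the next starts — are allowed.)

8

Order by finish time; keep every interval that doesn't clash with the previous kept one.
By end time: (3,5), (5,6), (8,10), (10,12), (13,15), (12,17), (16,18), (20,21), (21,22).
Pick (3,5); next start ≥ 5 → (5,6); next start ≥ 6 → (8,10); next start ≥ 10 → (10,12); next start ≥ 12 → (13,15); next start ≥ 15 → (16,18); next start ≥ 18 → (20,21); next start ≥ 21 → (21,22).
Selected 8 meetings.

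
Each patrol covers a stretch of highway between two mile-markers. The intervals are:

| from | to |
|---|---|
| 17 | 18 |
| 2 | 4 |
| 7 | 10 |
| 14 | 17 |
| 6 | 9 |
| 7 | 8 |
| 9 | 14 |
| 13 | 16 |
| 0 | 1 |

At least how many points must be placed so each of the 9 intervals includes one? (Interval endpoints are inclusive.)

Sorted: [0,1] [2,4] [7,8] [6,9] [7,10] [9,14] [13,16] [14,17] [17,18]
{[0,1]} hit by 1; {[2,4]} hit by 4; {[7,8],[6,9],[7,10]} hit by 8; {[9,14],[13,16],[14,17]} hit by 14; {[17,18]} hit by 18.
Points: 1, 4, 8, 14, 18 (5 total).

5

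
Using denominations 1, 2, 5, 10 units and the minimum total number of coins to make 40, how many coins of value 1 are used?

40 = 4×10
Count of 1: 0

0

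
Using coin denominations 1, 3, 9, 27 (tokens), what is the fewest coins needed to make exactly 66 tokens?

Use the largest denomination that fits, subtract, and repeat.
66 − 2×27→12 − 1×9→3 − 1×3→0
Total coins = 2 + 1 + 1 = 4

4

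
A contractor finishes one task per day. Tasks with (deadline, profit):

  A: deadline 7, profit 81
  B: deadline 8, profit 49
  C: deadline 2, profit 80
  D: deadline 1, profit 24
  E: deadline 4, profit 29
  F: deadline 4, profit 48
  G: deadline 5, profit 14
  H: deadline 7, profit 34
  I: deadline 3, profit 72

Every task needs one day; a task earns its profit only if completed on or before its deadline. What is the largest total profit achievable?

Take jobs in profit order; each goes to the latest open slot no later than its deadline.
By profit: A(d7,81), C(d2,80), I(d3,72), B(d8,49), F(d4,48), H(d7,34), E(d4,29), D(d1,24), G(d5,14)
A→slot 7; C→slot 2; I→slot 3; B→slot 8; F→slot 4; H→slot 6; E→slot 1; D skipped; G→slot 5.
Profit = 29 + 80 + 72 + 48 + 14 + 34 + 81 + 49 = 407

407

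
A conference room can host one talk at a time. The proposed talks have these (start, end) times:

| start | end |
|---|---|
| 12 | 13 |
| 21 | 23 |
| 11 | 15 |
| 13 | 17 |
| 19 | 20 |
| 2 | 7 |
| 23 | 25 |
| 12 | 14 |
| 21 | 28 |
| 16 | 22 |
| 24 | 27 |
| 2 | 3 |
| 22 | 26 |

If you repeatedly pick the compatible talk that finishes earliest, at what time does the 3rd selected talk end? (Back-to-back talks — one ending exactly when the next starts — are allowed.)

17

Greedy by earliest finish: after sorting by end time, pick each interval compatible with the last pick.
By end time: (2,3), (2,7), (12,13), (12,14), (11,15), (13,17), (19,20), (16,22), (21,23), (23,25), (22,26), (24,27), (21,28).
Pick (2,3); next start ≥ 3 → (12,13); next start ≥ 13 → (13,17); next start ≥ 17 → (19,20); next start ≥ 20 → (21,23); next start ≥ 23 → (23,25).
Selected: (2,3) (12,13) (13,17) (19,20) (21,23) (23,25)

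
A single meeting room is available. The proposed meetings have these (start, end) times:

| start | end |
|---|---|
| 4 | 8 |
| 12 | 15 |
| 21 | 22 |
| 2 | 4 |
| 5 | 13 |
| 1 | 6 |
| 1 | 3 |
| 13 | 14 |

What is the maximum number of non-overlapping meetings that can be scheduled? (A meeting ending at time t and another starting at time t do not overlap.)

Sorted by end: (1,3)  (2,4)  (1,6)  (4,8)  (5,13)  (13,14)  (12,15)  (21,22)
take (1,3); skip (1,6); take (4,8); take (13,14); skip (12,15); take (21,22).
Selected 4 meetings.

4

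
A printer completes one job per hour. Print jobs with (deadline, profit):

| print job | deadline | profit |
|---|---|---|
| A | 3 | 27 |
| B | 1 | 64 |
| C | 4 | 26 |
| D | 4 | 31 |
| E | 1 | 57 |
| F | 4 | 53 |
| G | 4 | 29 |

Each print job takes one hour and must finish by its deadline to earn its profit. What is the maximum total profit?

By profit: B(d1,64), E(d1,57), F(d4,53), D(d4,31), G(d4,29), A(d3,27), C(d4,26)
B→slot 1; E skipped; F→slot 4; D→slot 3; G→slot 2; A skipped; C skipped.
Profit = 64 + 29 + 31 + 53 = 177

177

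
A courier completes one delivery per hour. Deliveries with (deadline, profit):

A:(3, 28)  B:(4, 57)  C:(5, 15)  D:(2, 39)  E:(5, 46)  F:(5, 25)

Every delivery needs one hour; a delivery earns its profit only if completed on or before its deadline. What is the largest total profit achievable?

By profit: B(d4,57), E(d5,46), D(d2,39), A(d3,28), F(d5,25), C(d5,15)
B→slot 4; E→slot 5; D→slot 2; A→slot 3; F→slot 1; C skipped.
Profit = 25 + 39 + 28 + 57 + 46 = 195

195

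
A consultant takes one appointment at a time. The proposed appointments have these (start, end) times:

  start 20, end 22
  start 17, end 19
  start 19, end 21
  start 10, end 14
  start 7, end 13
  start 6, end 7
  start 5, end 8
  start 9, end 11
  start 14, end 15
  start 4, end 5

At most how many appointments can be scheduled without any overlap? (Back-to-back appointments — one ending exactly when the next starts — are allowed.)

6

By end time: (4,5), (6,7), (5,8), (9,11), (7,13), (10,14), (14,15), (17,19), (19,21), (20,22).
Pick (4,5); next start ≥ 5 → (6,7); next start ≥ 7 → (9,11); next start ≥ 11 → (14,15); next start ≥ 15 → (17,19); next start ≥ 19 → (19,21).
Selected 6 appointments.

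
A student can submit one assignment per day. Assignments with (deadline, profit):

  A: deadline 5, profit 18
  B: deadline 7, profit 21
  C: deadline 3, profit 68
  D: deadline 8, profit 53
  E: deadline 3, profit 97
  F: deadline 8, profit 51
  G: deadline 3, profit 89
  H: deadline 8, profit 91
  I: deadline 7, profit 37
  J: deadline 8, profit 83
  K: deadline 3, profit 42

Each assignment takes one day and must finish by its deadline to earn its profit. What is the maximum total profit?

By profit: E(d3,97), H(d8,91), G(d3,89), J(d8,83), C(d3,68), D(d8,53), F(d8,51), K(d3,42), I(d7,37), B(d7,21), A(d5,18)
E→slot 3; H→slot 8; G→slot 2; J→slot 7; C→slot 1; D→slot 6; F→slot 5; K skipped; I→slot 4; B skipped; A skipped.
Profit = 68 + 89 + 97 + 37 + 51 + 53 + 83 + 91 = 569

569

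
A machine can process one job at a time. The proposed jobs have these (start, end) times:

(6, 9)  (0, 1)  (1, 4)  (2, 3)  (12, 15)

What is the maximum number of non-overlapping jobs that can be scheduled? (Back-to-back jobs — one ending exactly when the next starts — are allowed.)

Sort by end time and greedily take each interval whose start is ≥ the last chosen end.
By end time: (0,1), (2,3), (1,4), (6,9), (12,15).
Pick (0,1); next start ≥ 1 → (2,3); next start ≥ 3 → (6,9); next start ≥ 9 → (12,15).
Selected 4 jobs.

4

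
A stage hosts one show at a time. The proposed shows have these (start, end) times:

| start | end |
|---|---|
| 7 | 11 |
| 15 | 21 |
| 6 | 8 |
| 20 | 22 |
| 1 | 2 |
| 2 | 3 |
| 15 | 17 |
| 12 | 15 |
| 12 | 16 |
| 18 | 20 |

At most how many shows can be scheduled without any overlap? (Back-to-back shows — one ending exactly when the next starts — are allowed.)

By end time: (1,2), (2,3), (6,8), (7,11), (12,15), (12,16), (15,17), (18,20), (15,21), (20,22).
Pick (1,2); next start ≥ 2 → (2,3); next start ≥ 3 → (6,8); next start ≥ 8 → (12,15); next start ≥ 15 → (15,17); next start ≥ 17 → (18,20); next start ≥ 20 → (20,22).
Selected 7 shows.

7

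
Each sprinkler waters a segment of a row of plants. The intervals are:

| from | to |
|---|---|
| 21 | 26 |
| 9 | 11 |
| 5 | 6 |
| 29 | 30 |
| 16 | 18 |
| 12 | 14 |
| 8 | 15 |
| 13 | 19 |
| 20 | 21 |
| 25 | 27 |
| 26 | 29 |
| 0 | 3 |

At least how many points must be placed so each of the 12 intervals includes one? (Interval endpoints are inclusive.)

Sorted: [0,3] [5,6] [9,11] [12,14] [8,15] [16,18] [13,19] [20,21] [21,26] [25,27] [26,29] [29,30]
{[0,3]} hit by 3; {[5,6]} hit by 6; {[9,11]} hit by 11; {[12,14],[8,15]} hit by 14; {[16,18],[13,19]} hit by 18; {[20,21],[21,26]} hit by 21; {[25,27],[26,29]} hit by 27; {[29,30]} hit by 30.
Points: 3, 6, 11, 14, 18, 21, 27, 30 (8 total).

8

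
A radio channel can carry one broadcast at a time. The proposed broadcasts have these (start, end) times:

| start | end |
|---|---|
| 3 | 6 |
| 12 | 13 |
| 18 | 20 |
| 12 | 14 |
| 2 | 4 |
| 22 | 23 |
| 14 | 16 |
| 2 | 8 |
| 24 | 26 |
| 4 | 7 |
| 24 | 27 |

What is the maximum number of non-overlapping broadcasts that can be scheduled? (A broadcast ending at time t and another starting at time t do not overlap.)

By end time: (2,4), (3,6), (4,7), (2,8), (12,13), (12,14), (14,16), (18,20), (22,23), (24,26), (24,27).
Pick (2,4); next start ≥ 4 → (4,7); next start ≥ 7 → (12,13); next start ≥ 13 → (14,16); next start ≥ 16 → (18,20); next start ≥ 20 → (22,23); next start ≥ 23 → (24,26).
Selected 7 broadcasts.

7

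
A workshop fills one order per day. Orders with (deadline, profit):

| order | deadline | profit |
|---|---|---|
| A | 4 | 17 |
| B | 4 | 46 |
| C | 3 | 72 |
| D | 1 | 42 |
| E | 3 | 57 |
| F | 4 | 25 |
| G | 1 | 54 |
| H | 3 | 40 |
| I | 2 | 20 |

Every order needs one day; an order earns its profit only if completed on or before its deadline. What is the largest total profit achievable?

229

Take jobs in profit order; each goes to the latest open slot no later than its deadline.
By profit: C(d3,72), E(d3,57), G(d1,54), B(d4,46), D(d1,42), H(d3,40), F(d4,25), I(d2,20), A(d4,17)
C→slot 3; E→slot 2; G→slot 1; B→slot 4; D skipped; H skipped; F skipped; I skipped; A skipped.
Profit = 54 + 57 + 72 + 46 = 229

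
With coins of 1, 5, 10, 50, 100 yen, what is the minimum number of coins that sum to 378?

378 − 3×100→78 − 1×50→28 − 2×10→8 − 1×5→3 − 3×1→0
Total coins = 3 + 1 + 2 + 1 + 3 = 10

10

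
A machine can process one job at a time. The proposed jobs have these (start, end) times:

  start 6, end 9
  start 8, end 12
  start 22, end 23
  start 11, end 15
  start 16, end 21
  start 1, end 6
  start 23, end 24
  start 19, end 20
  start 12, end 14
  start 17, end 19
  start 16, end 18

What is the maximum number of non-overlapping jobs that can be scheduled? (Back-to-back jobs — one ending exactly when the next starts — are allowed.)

7

By end time: (1,6), (6,9), (8,12), (12,14), (11,15), (16,18), (17,19), (19,20), (16,21), (22,23), (23,24).
Pick (1,6); next start ≥ 6 → (6,9); next start ≥ 9 → (12,14); next start ≥ 14 → (16,18); next start ≥ 18 → (19,20); next start ≥ 20 → (22,23); next start ≥ 23 → (23,24).
Selected 7 jobs.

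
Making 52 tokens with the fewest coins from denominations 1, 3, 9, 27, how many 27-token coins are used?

1

Greedy: take as many of the largest coin as possible, then repeat with the remainder.
52 = 1×27 + 2×9 + 2×3 + 1×1
Count of 27: 1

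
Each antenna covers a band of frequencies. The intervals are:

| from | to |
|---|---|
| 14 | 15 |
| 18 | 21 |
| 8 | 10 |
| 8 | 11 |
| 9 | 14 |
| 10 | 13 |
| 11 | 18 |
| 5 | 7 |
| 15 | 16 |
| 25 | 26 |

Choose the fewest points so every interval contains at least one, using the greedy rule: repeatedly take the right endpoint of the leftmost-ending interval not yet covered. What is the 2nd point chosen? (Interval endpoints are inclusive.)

Sort by right endpoint; whenever an interval is uncovered, place a point at its right end.
Sorted: [5,7] [8,10] [8,11] [10,13] [9,14] [14,15] [15,16] [11,18] [18,21] [25,26]
{[5,7]} hit by 7; {[8,10],[8,11],[10,13],[9,14]} hit by 10; {[14,15],[15,16],[11,18]} hit by 15; {[18,21]} hit by 21; {[25,26]} hit by 26.
Points: 7, 10, 15, 21, 26 (5 total).

10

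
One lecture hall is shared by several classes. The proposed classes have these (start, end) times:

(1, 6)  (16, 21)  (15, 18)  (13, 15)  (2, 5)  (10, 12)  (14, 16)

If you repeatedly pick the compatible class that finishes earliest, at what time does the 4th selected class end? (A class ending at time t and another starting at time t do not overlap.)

Order by finish time; keep every interval that doesn't clash with the previous kept one.
Sorted by end: (2,5)  (1,6)  (10,12)  (13,15)  (14,16)  (15,18)  (16,21)
take (2,5); take (10,12); take (13,15); take (15,18).
Selected: (2,5) (10,12) (13,15) (15,18)

18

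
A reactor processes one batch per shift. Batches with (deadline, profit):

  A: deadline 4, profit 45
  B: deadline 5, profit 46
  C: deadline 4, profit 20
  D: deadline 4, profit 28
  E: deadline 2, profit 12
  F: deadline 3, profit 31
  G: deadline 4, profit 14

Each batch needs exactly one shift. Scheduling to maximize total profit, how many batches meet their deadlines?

5

By profit: B(d5,46), A(d4,45), F(d3,31), D(d4,28), C(d4,20), G(d4,14), E(d2,12)
B→slot 5; A→slot 4; F→slot 3; D→slot 2; C→slot 1; G skipped; E skipped.
5 of 7 scheduled.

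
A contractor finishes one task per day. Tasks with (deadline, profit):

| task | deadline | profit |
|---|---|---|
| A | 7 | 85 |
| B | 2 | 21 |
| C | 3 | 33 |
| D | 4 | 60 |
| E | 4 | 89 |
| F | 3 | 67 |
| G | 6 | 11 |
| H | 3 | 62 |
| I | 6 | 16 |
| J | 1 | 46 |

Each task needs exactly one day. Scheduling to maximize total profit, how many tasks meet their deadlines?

Sort by profit descending; place each in the latest free slot ≤ its deadline.
Profit order: E=89 A=85 F=67 H=62 D=60 J=46 C=33 B=21 I=16 G=11
Assign: E→slot 4, A→slot 7, F→slot 3, H→slot 2, D→slot 1, J skipped, C skipped, B skipped, I→slot 6, G→slot 5.
Slots: [1:D] [2:H] [3:F] [4:E] [5:G] [6:I] [7:A]
7 of 10 scheduled.

7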